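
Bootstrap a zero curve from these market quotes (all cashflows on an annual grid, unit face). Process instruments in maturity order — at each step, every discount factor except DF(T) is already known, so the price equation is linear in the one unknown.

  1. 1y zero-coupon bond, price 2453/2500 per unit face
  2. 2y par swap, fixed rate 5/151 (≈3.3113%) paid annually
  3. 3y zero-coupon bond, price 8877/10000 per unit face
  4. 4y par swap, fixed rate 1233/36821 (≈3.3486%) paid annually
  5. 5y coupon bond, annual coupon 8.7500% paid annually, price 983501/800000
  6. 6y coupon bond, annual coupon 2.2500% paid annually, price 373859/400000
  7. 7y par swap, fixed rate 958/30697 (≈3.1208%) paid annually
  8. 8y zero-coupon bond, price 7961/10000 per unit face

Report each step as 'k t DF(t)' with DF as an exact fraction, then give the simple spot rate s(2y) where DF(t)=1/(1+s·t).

1 1 2453/2500
2 2 1873/2000
3 3 8877/10000
4 4 8767/10000
5 5 4171/5000
6 6 8147/10000
7 7 2021/2500
8 8 7961/10000
s(2y) = (1/(1873/2000) − 1)/(2) = 127/3746 ≈ 3.3903%

step 1 [1y] zero: DF = P = 2453/2500 ≈ 0.981200
step 2 [2y] swap r/1=5/151: DF=(1 − 5/151·(0.981200))/(1+5/151) = 1873/2000 ≈ 0.936500
step 3 [3y] zero: DF = P = 8877/10000 ≈ 0.887700
step 4 [4y] swap r/1=1233/36821: DF=(1 − 1233/36821·(0.981200+0.936500+0.887700))/(1+1233/36821) = 8767/10000 ≈ 0.876700
step 5 [5y] bond c/1=7/80: DF=(983501/800000 − 7/80·(0.981200+0.936500+0.887700+0.876700))/(1+7/80) = 4171/5000 ≈ 0.834200
step 6 [6y] bond c/1=9/400: DF=(373859/400000 − 9/400·(0.981200+0.936500+0.887700+0.876700+0.834200))/(1+9/400) = 8147/10000 ≈ 0.814700
step 7 [7y] swap r/1=958/30697: DF=(1 − 958/30697·(0.981200+0.936500+0.887700+0.876700+0.834200+0.814700))/(1+958/30697) = 2021/2500 ≈ 0.808400
step 8 [8y] zero: DF = P = 7961/10000 ≈ 0.796100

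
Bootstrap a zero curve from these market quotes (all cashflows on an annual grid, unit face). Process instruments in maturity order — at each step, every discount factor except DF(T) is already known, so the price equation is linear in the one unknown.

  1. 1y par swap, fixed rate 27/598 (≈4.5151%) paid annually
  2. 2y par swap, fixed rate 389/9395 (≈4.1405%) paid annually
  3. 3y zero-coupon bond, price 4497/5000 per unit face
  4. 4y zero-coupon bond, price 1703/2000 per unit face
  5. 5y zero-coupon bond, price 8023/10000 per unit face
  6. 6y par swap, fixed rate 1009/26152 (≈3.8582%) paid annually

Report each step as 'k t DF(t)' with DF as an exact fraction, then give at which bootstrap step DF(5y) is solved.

1 1 598/625
2 2 4611/5000
3 3 4497/5000
4 4 1703/2000
5 5 8023/10000
6 6 3991/5000
DF(5y) is solved at step 5

step 1 [1y] swap r/1=27/598: DF=(1 − 27/598·(0))/(1+27/598) = 598/625 ≈ 0.956800
step 2 [2y] swap r/1=389/9395: DF=(1 − 389/9395·(0.956800))/(1+389/9395) = 4611/5000 ≈ 0.922200
step 3 [3y] zero: DF = P = 4497/5000 ≈ 0.899400
step 4 [4y] zero: DF = P = 1703/2000 ≈ 0.851500
step 5 [5y] zero: DF = P = 8023/10000 ≈ 0.802300
step 6 [6y] swap r/1=1009/26152: DF=(1 − 1009/26152·(0.956800+0.922200+0.899400+0.851500+0.802300))/(1+1009/26152) = 3991/5000 ≈ 0.798200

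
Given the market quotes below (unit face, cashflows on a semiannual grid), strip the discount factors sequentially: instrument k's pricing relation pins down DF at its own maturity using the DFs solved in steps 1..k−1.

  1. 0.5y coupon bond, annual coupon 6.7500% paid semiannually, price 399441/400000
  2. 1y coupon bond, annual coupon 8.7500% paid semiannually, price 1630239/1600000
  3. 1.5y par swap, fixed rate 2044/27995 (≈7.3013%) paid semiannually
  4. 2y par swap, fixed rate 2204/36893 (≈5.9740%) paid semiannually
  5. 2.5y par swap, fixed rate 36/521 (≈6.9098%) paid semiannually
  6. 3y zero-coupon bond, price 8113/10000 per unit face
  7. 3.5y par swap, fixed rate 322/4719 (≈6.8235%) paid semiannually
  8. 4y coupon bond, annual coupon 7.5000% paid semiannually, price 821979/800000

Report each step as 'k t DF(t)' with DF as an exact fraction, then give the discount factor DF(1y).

1 1/2 483/500
2 1 9357/10000
3 3/2 4489/5000
4 2 4449/5000
5 5/2 4217/5000
6 3 8113/10000
7 7/2 7907/10000
8 4 3843/5000
DF(1y) = 9357/10000 ≈ 0.935700

step 1 [0.5y] bond c/2=27/800: DF=(399441/400000 − 27/800·(0))/(1+27/800) = 483/500 ≈ 0.966000
step 2 [1y] bond c/2=7/160: DF=(1630239/1600000 − 7/160·(0.966000))/(1+7/160) = 9357/10000 ≈ 0.935700
step 3 [1.5y] swap r/2=1022/27995: DF=(1 − 1022/27995·(0.966000+0.935700))/(1+1022/27995) = 4489/5000 ≈ 0.897800
step 4 [2y] swap r/2=1102/36893: DF=(1 − 1102/36893·(0.966000+0.935700+0.897800))/(1+1102/36893) = 4449/5000 ≈ 0.889800
step 5 [2.5y] swap r/2=18/521: DF=(1 − 18/521·(0.966000+0.935700+0.897800+0.889800))/(1+18/521) = 4217/5000 ≈ 0.843400
step 6 [3y] zero: DF = P = 8113/10000 ≈ 0.811300
step 7 [3.5y] swap r/2=161/4719: DF=(1 − 161/4719·(0.966000+0.935700+0.897800+0.889800+0.843400+0.811300))/(1+161/4719) = 7907/10000 ≈ 0.790700
step 8 [4y] bond c/2=3/80: DF=(821979/800000 − 3/80·(0.966000+0.935700+0.897800+0.889800+0.843400+0.811300+0.790700))/(1+3/80) = 3843/5000 ≈ 0.768600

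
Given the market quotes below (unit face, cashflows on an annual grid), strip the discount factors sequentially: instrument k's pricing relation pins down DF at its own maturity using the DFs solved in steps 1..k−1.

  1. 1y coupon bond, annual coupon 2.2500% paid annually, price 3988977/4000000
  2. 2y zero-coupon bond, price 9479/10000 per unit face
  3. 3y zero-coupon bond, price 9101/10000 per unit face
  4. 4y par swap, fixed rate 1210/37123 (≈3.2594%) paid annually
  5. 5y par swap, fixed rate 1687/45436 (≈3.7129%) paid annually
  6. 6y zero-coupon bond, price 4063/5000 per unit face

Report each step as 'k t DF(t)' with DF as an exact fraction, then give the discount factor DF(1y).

step 1 [1y] bond c/1=9/400: DF=(3988977/4000000 − 9/400·(0))/(1+9/400) = 9753/10000 ≈ 0.975300
step 2 [2y] zero: DF = P = 9479/10000 ≈ 0.947900
step 3 [3y] zero: DF = P = 9101/10000 ≈ 0.910100
step 4 [4y] swap r/1=1210/37123: DF=(1 − 1210/37123·(0.975300+0.947900+0.910100))/(1+1210/37123) = 879/1000 ≈ 0.879000
step 5 [5y] swap r/1=1687/45436: DF=(1 − 1687/45436·(0.975300+0.947900+0.910100+0.879000))/(1+1687/45436) = 8313/10000 ≈ 0.831300
step 6 [6y] zero: DF = P = 4063/5000 ≈ 0.812600

1 1 9753/10000
2 2 9479/10000
3 3 9101/10000
4 4 879/1000
5 5 8313/10000
6 6 4063/5000
DF(1y) = 9753/10000 ≈ 0.975300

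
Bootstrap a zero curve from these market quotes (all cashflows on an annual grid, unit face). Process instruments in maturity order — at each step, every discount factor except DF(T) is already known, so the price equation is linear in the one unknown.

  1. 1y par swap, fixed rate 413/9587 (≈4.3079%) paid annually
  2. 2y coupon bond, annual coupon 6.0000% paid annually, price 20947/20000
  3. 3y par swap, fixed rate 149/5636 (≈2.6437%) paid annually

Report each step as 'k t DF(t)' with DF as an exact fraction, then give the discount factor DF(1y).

1 1 9587/10000
2 2 4669/5000
3 3 1851/2000
DF(1y) = 9587/10000 ≈ 0.958700

step 1 [1y] swap r/1=413/9587: DF=(1 − 413/9587·(0))/(1+413/9587) = 9587/10000 ≈ 0.958700
step 2 [2y] bond c/1=3/50: DF=(20947/20000 − 3/50·(0.958700))/(1+3/50) = 4669/5000 ≈ 0.933800
step 3 [3y] swap r/1=149/5636: DF=(1 − 149/5636·(0.958700+0.933800))/(1+149/5636) = 1851/2000 ≈ 0.925500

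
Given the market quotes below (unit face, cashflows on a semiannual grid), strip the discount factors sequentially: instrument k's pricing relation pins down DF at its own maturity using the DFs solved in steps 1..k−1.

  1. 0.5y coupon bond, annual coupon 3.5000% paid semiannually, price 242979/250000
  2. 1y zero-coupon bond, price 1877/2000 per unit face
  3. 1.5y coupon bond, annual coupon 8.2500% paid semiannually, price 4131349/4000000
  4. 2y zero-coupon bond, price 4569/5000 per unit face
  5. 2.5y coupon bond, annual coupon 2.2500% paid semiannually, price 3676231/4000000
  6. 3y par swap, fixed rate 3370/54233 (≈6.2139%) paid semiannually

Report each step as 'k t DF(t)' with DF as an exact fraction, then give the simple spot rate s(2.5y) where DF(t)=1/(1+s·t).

1 1/2 597/625
2 1 1877/2000
3 3/2 9169/10000
4 2 4569/5000
5 5/2 4337/5000
6 3 1663/2000
s(2.5y) = (1/(4337/5000) − 1)/(5/2) = 1326/21685 ≈ 6.1148%

step 1 [0.5y] bond c/2=7/400: DF=(242979/250000 − 7/400·(0))/(1+7/400) = 597/625 ≈ 0.955200
step 2 [1y] zero: DF = P = 1877/2000 ≈ 0.938500
step 3 [1.5y] bond c/2=33/800: DF=(4131349/4000000 − 33/800·(0.955200+0.938500))/(1+33/800) = 9169/10000 ≈ 0.916900
step 4 [2y] zero: DF = P = 4569/5000 ≈ 0.913800
step 5 [2.5y] bond c/2=9/800: DF=(3676231/4000000 − 9/800·(0.955200+0.938500+0.916900+0.913800))/(1+9/800) = 4337/5000 ≈ 0.867400
step 6 [3y] swap r/2=1685/54233: DF=(1 − 1685/54233·(0.955200+0.938500+0.916900+0.913800+0.867400))/(1+1685/54233) = 1663/2000 ≈ 0.831500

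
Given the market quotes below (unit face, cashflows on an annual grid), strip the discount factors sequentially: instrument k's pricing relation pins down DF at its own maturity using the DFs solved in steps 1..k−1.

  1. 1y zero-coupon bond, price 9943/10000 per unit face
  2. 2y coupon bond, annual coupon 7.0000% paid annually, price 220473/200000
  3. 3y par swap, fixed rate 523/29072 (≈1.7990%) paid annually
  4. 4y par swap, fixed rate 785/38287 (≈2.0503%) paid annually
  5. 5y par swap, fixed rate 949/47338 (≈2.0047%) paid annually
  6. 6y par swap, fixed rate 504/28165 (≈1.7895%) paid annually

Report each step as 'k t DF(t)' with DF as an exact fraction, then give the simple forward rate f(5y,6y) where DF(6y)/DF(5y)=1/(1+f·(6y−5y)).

step 1 [1y] zero: DF = P = 9943/10000 ≈ 0.994300
step 2 [2y] bond c/1=7/100: DF=(220473/200000 − 7/100·(0.994300))/(1+7/100) = 2413/2500 ≈ 0.965200
step 3 [3y] swap r/1=523/29072: DF=(1 − 523/29072·(0.994300+0.965200))/(1+523/29072) = 9477/10000 ≈ 0.947700
step 4 [4y] swap r/1=785/38287: DF=(1 − 785/38287·(0.994300+0.965200+0.947700))/(1+785/38287) = 1843/2000 ≈ 0.921500
step 5 [5y] swap r/1=949/47338: DF=(1 − 949/47338·(0.994300+0.965200+0.947700+0.921500))/(1+949/47338) = 9051/10000 ≈ 0.905100
step 6 [6y] swap r/1=504/28165: DF=(1 − 504/28165·(0.994300+0.965200+0.947700+0.921500+0.905100))/(1+504/28165) = 562/625 ≈ 0.899200

1 1 9943/10000
2 2 2413/2500
3 3 9477/10000
4 4 1843/2000
5 5 9051/10000
6 6 562/625
f(5y,6y) = ((9051/10000)/(562/625) − 1)/(1) = 59/8992 ≈ 0.6561%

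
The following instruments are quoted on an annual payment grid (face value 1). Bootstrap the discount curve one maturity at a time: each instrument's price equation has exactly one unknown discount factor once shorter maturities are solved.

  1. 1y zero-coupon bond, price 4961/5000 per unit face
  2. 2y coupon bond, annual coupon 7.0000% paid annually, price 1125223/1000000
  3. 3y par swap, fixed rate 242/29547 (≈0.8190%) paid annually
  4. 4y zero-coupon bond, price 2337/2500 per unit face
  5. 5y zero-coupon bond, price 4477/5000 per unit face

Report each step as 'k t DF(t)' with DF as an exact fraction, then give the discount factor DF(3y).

1 1 4961/5000
2 2 9867/10000
3 3 4879/5000
4 4 2337/2500
5 5 4477/5000
DF(3y) = 4879/5000 ≈ 0.975800

step 1 [1y] zero: DF = P = 4961/5000 ≈ 0.992200
step 2 [2y] bond c/1=7/100: DF=(1125223/1000000 − 7/100·(0.992200))/(1+7/100) = 9867/10000 ≈ 0.986700
step 3 [3y] swap r/1=242/29547: DF=(1 − 242/29547·(0.992200+0.986700))/(1+242/29547) = 4879/5000 ≈ 0.975800
step 4 [4y] zero: DF = P = 2337/2500 ≈ 0.934800
step 5 [5y] zero: DF = P = 4477/5000 ≈ 0.895400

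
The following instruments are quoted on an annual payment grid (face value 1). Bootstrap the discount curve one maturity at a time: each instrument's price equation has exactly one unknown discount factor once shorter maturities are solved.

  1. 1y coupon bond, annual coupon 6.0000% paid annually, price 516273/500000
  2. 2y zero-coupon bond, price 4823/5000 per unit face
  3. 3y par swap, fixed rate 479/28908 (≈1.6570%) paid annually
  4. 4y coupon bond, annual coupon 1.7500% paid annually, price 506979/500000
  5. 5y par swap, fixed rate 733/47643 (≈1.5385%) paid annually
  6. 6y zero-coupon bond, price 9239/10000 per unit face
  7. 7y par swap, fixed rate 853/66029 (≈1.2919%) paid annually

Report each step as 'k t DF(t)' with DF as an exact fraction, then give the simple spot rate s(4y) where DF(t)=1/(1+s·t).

step 1 [1y] bond c/1=3/50: DF=(516273/500000 − 3/50·(0))/(1+3/50) = 9741/10000 ≈ 0.974100
step 2 [2y] zero: DF = P = 4823/5000 ≈ 0.964600
step 3 [3y] swap r/1=479/28908: DF=(1 − 479/28908·(0.974100+0.964600))/(1+479/28908) = 9521/10000 ≈ 0.952100
step 4 [4y] bond c/1=7/400: DF=(506979/500000 − 7/400·(0.974100+0.964600+0.952100))/(1+7/400) = 2367/2500 ≈ 0.946800
step 5 [5y] swap r/1=733/47643: DF=(1 − 733/47643·(0.974100+0.964600+0.952100+0.946800))/(1+733/47643) = 9267/10000 ≈ 0.926700
step 6 [6y] zero: DF = P = 9239/10000 ≈ 0.923900
step 7 [7y] swap r/1=853/66029: DF=(1 − 853/66029·(0.974100+0.964600+0.952100+0.946800+0.926700+0.923900))/(1+853/66029) = 9147/10000 ≈ 0.914700

1 1 9741/10000
2 2 4823/5000
3 3 9521/10000
4 4 2367/2500
5 5 9267/10000
6 6 9239/10000
7 7 9147/10000
s(4y) = (1/(2367/2500) − 1)/(4) = 133/9468 ≈ 1.4047%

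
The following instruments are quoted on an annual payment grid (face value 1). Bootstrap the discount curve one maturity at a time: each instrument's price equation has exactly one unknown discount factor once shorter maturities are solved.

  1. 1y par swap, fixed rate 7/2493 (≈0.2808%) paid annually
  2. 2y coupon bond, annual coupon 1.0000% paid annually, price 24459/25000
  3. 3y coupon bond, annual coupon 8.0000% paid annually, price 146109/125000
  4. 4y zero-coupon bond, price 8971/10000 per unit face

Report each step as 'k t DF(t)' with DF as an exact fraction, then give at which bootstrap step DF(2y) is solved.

1 1 2493/2500
2 2 2397/2500
3 3 4687/5000
4 4 8971/10000
DF(2y) is solved at step 2

step 1 [1y] swap r/1=7/2493: DF=(1 − 7/2493·(0))/(1+7/2493) = 2493/2500 ≈ 0.997200
step 2 [2y] bond c/1=1/100: DF=(24459/25000 − 1/100·(0.997200))/(1+1/100) = 2397/2500 ≈ 0.958800
step 3 [3y] bond c/1=2/25: DF=(146109/125000 − 2/25·(0.997200+0.958800))/(1+2/25) = 4687/5000 ≈ 0.937400
step 4 [4y] zero: DF = P = 8971/10000 ≈ 0.897100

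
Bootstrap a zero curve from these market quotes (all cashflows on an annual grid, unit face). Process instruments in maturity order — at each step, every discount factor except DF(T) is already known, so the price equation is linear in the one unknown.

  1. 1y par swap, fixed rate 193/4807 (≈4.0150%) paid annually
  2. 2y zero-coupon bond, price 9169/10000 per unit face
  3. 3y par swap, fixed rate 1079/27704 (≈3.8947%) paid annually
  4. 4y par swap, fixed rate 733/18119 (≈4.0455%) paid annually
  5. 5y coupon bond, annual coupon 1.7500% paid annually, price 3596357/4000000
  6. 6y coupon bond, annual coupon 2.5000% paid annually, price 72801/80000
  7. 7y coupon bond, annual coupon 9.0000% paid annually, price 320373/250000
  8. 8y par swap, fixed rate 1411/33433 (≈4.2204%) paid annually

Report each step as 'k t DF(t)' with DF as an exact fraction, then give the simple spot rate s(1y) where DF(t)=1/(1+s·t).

step 1 [1y] swap r/1=193/4807: DF=(1 − 193/4807·(0))/(1+193/4807) = 4807/5000 ≈ 0.961400
step 2 [2y] zero: DF = P = 9169/10000 ≈ 0.916900
step 3 [3y] swap r/1=1079/27704: DF=(1 − 1079/27704·(0.961400+0.916900))/(1+1079/27704) = 8921/10000 ≈ 0.892100
step 4 [4y] swap r/1=733/18119: DF=(1 − 733/18119·(0.961400+0.916900+0.892100))/(1+733/18119) = 4267/5000 ≈ 0.853400
step 5 [5y] bond c/1=7/400: DF=(3596357/4000000 − 7/400·(0.961400+0.916900+0.892100+0.853400))/(1+7/400) = 8213/10000 ≈ 0.821300
step 6 [6y] bond c/1=1/40: DF=(72801/80000 − 1/40·(0.961400+0.916900+0.892100+0.853400+0.821300))/(1+1/40) = 3897/5000 ≈ 0.779400
step 7 [7y] bond c/1=9/100: DF=(320373/250000 − 9/100·(0.961400+0.916900+0.892100+0.853400+0.821300+0.779400))/(1+9/100) = 7443/10000 ≈ 0.744300
step 8 [8y] swap r/1=1411/33433: DF=(1 − 1411/33433·(0.961400+0.916900+0.892100+0.853400+0.821300+0.779400+0.744300))/(1+1411/33433) = 3589/5000 ≈ 0.717800

1 1 4807/5000
2 2 9169/10000
3 3 8921/10000
4 4 4267/5000
5 5 8213/10000
6 6 3897/5000
7 7 7443/10000
8 8 3589/5000
s(1y) = (1/(4807/5000) − 1)/(1) = 193/4807 ≈ 4.0150%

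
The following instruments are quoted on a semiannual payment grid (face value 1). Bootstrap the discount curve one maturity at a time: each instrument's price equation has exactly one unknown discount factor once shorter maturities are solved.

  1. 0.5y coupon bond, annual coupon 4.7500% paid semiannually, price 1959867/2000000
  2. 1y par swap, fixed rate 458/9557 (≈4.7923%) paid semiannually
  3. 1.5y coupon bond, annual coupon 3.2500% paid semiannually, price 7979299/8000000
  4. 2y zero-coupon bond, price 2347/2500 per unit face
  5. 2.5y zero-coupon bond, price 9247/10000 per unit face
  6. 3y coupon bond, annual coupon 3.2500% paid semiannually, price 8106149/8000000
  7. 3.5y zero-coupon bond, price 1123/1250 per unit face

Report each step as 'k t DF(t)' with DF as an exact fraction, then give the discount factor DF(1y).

step 1 [0.5y] bond c/2=19/800: DF=(1959867/2000000 − 19/800·(0))/(1+19/800) = 2393/2500 ≈ 0.957200
step 2 [1y] swap r/2=229/9557: DF=(1 − 229/9557·(0.957200))/(1+229/9557) = 4771/5000 ≈ 0.954200
step 3 [1.5y] bond c/2=13/800: DF=(7979299/8000000 − 13/800·(0.957200+0.954200))/(1+13/800) = 9509/10000 ≈ 0.950900
step 4 [2y] zero: DF = P = 2347/2500 ≈ 0.938800
step 5 [2.5y] zero: DF = P = 9247/10000 ≈ 0.924700
step 6 [3y] bond c/2=13/800: DF=(8106149/8000000 − 13/800·(0.957200+0.954200+0.950900+0.938800+0.924700))/(1+13/800) = 1843/2000 ≈ 0.921500
step 7 [3.5y] zero: DF = P = 1123/1250 ≈ 0.898400

1 1/2 2393/2500
2 1 4771/5000
3 3/2 9509/10000
4 2 2347/2500
5 5/2 9247/10000
6 3 1843/2000
7 7/2 1123/1250
DF(1y) = 4771/5000 ≈ 0.954200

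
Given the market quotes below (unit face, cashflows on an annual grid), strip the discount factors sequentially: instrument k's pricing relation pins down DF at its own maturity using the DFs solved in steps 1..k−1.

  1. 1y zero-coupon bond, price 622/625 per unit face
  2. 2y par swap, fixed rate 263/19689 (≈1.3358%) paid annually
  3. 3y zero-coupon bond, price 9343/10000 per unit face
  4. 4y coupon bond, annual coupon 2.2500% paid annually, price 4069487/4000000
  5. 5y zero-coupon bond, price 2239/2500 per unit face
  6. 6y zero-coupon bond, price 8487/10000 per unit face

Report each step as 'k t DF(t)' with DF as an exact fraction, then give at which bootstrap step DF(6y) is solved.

step 1 [1y] zero: DF = P = 622/625 ≈ 0.995200
step 2 [2y] swap r/1=263/19689: DF=(1 − 263/19689·(0.995200))/(1+263/19689) = 9737/10000 ≈ 0.973700
step 3 [3y] zero: DF = P = 9343/10000 ≈ 0.934300
step 4 [4y] bond c/1=9/400: DF=(4069487/4000000 − 9/400·(0.995200+0.973700+0.934300))/(1+9/400) = 9311/10000 ≈ 0.931100
step 5 [5y] zero: DF = P = 2239/2500 ≈ 0.895600
step 6 [6y] zero: DF = P = 8487/10000 ≈ 0.848700

1 1 622/625
2 2 9737/10000
3 3 9343/10000
4 4 9311/10000
5 5 2239/2500
6 6 8487/10000
DF(6y) is solved at step 6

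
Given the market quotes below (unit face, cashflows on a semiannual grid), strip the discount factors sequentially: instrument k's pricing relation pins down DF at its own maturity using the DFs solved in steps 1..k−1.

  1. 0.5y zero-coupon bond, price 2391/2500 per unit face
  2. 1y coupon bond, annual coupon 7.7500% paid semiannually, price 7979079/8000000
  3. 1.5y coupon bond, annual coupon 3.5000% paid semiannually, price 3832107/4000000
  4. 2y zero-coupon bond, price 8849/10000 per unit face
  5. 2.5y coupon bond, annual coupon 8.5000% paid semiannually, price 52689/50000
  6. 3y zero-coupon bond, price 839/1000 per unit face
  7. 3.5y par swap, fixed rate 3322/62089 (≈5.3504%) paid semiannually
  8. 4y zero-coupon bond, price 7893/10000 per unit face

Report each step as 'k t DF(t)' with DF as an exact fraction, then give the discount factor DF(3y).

step 1 [0.5y] zero: DF = P = 2391/2500 ≈ 0.956400
step 2 [1y] bond c/2=31/800: DF=(7979079/8000000 − 31/800·(0.956400))/(1+31/800) = 1849/2000 ≈ 0.924500
step 3 [1.5y] bond c/2=7/400: DF=(3832107/4000000 − 7/400·(0.956400+0.924500))/(1+7/400) = 2273/2500 ≈ 0.909200
step 4 [2y] zero: DF = P = 8849/10000 ≈ 0.884900
step 5 [2.5y] bond c/2=17/400: DF=(52689/50000 − 17/400·(0.956400+0.924500+0.909200+0.884900))/(1+17/400) = 861/1000 ≈ 0.861000
step 6 [3y] zero: DF = P = 839/1000 ≈ 0.839000
step 7 [3.5y] swap r/2=1661/62089: DF=(1 − 1661/62089·(0.956400+0.924500+0.909200+0.884900+0.861000+0.839000))/(1+1661/62089) = 8339/10000 ≈ 0.833900
step 8 [4y] zero: DF = P = 7893/10000 ≈ 0.789300

1 1/2 2391/2500
2 1 1849/2000
3 3/2 2273/2500
4 2 8849/10000
5 5/2 861/1000
6 3 839/1000
7 7/2 8339/10000
8 4 7893/10000
DF(3y) = 839/1000 ≈ 0.839000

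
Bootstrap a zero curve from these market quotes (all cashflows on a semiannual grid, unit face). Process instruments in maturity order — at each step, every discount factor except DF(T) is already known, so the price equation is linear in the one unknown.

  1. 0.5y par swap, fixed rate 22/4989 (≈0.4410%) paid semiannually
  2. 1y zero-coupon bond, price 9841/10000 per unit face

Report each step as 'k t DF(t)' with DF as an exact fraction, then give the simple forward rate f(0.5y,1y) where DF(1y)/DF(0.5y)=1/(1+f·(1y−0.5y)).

1 1/2 4989/5000
2 1 9841/10000
f(0.5y,1y) = ((4989/5000)/(9841/10000) − 1)/(1/2) = 274/9841 ≈ 2.7843%

step 1 [0.5y] swap r/2=11/4989: DF=(1 − 11/4989·(0))/(1+11/4989) = 4989/5000 ≈ 0.997800
step 2 [1y] zero: DF = P = 9841/10000 ≈ 0.984100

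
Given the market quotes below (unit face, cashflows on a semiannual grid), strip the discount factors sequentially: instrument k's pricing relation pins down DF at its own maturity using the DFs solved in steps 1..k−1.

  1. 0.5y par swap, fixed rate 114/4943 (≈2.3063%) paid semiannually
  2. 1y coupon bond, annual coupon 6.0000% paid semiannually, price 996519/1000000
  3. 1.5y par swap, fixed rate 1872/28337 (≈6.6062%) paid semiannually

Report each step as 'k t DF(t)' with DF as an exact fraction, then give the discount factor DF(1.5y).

1 1/2 4943/5000
2 1 9387/10000
3 3/2 1133/1250
DF(1.5y) = 1133/1250 ≈ 0.906400

step 1 [0.5y] swap r/2=57/4943: DF=(1 − 57/4943·(0))/(1+57/4943) = 4943/5000 ≈ 0.988600
step 2 [1y] bond c/2=3/100: DF=(996519/1000000 − 3/100·(0.988600))/(1+3/100) = 9387/10000 ≈ 0.938700
step 3 [1.5y] swap r/2=936/28337: DF=(1 − 936/28337·(0.988600+0.938700))/(1+936/28337) = 1133/1250 ≈ 0.906400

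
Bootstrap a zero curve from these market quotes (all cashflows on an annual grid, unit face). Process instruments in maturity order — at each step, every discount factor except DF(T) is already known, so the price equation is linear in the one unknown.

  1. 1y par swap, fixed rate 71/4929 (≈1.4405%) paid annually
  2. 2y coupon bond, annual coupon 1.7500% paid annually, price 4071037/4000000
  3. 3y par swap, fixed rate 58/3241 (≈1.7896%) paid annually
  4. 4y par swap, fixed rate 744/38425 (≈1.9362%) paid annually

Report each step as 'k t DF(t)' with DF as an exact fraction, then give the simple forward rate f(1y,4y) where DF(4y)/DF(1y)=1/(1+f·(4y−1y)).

1 1 4929/5000
2 2 9833/10000
3 3 4739/5000
4 4 1157/1250
f(1y,4y) = ((4929/5000)/(1157/1250) − 1)/(3) = 301/13884 ≈ 2.1680%

step 1 [1y] swap r/1=71/4929: DF=(1 − 71/4929·(0))/(1+71/4929) = 4929/5000 ≈ 0.985800
step 2 [2y] bond c/1=7/400: DF=(4071037/4000000 − 7/400·(0.985800))/(1+7/400) = 9833/10000 ≈ 0.983300
step 3 [3y] swap r/1=58/3241: DF=(1 − 58/3241·(0.985800+0.983300))/(1+58/3241) = 4739/5000 ≈ 0.947800
step 4 [4y] swap r/1=744/38425: DF=(1 − 744/38425·(0.985800+0.983300+0.947800))/(1+744/38425) = 1157/1250 ≈ 0.925600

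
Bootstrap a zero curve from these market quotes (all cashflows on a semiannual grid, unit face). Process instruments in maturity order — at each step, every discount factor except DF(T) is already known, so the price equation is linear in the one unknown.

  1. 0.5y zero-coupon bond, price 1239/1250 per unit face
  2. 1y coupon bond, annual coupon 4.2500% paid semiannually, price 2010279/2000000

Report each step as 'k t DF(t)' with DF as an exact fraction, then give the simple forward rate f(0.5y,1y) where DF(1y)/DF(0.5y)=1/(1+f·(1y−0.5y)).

step 1 [0.5y] zero: DF = P = 1239/1250 ≈ 0.991200
step 2 [1y] bond c/2=17/800: DF=(2010279/2000000 − 17/800·(0.991200))/(1+17/800) = 2409/2500 ≈ 0.963600

1 1/2 1239/1250
2 1 2409/2500
f(0.5y,1y) = ((1239/1250)/(2409/2500) − 1)/(1/2) = 46/803 ≈ 5.7285%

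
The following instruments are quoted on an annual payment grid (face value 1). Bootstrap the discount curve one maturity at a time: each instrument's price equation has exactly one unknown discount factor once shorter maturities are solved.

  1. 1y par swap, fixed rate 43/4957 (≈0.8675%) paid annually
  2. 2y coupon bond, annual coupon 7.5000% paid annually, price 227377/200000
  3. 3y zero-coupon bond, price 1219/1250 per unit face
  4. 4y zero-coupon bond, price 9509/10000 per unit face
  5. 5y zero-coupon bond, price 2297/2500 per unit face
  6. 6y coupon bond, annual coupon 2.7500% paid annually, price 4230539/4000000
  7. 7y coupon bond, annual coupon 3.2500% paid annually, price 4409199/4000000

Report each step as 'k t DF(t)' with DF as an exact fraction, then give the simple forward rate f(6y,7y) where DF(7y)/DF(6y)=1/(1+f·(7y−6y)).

step 1 [1y] swap r/1=43/4957: DF=(1 − 43/4957·(0))/(1+43/4957) = 4957/5000 ≈ 0.991400
step 2 [2y] bond c/1=3/40: DF=(227377/200000 − 3/40·(0.991400))/(1+3/40) = 2471/2500 ≈ 0.988400
step 3 [3y] zero: DF = P = 1219/1250 ≈ 0.975200
step 4 [4y] zero: DF = P = 9509/10000 ≈ 0.950900
step 5 [5y] zero: DF = P = 2297/2500 ≈ 0.918800
step 6 [6y] bond c/1=11/400: DF=(4230539/4000000 − 11/400·(0.991400+0.988400+0.975200+0.950900+0.918800))/(1+11/400) = 4501/5000 ≈ 0.900200
step 7 [7y] bond c/1=13/400: DF=(4409199/4000000 − 13/400·(0.991400+0.988400+0.975200+0.950900+0.918800+0.900200))/(1+13/400) = 4437/5000 ≈ 0.887400

1 1 4957/5000
2 2 2471/2500
3 3 1219/1250
4 4 9509/10000
5 5 2297/2500
6 6 4501/5000
7 7 4437/5000
f(6y,7y) = ((4501/5000)/(4437/5000) − 1)/(1) = 64/4437 ≈ 1.4424%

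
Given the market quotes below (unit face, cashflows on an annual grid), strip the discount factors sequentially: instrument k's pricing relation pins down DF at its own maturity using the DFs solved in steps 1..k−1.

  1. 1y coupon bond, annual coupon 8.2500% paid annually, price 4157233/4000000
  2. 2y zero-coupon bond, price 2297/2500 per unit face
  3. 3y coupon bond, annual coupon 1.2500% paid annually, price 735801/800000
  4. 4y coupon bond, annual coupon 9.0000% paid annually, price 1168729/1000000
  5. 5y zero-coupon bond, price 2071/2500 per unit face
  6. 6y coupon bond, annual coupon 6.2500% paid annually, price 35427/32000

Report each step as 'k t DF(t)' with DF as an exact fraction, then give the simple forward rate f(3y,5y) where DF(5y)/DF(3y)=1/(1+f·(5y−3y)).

step 1 [1y] bond c/1=33/400: DF=(4157233/4000000 − 33/400·(0))/(1+33/400) = 9601/10000 ≈ 0.960100
step 2 [2y] zero: DF = P = 2297/2500 ≈ 0.918800
step 3 [3y] bond c/1=1/80: DF=(735801/800000 − 1/80·(0.960100+0.918800))/(1+1/80) = 2213/2500 ≈ 0.885200
step 4 [4y] bond c/1=9/100: DF=(1168729/1000000 − 9/100·(0.960100+0.918800+0.885200))/(1+9/100) = 211/250 ≈ 0.844000
step 5 [5y] zero: DF = P = 2071/2500 ≈ 0.828400
step 6 [6y] bond c/1=1/16: DF=(35427/32000 − 1/16·(0.960100+0.918800+0.885200+0.844000+0.828400))/(1+1/16) = 781/1000 ≈ 0.781000

1 1 9601/10000
2 2 2297/2500
3 3 2213/2500
4 4 211/250
5 5 2071/2500
6 6 781/1000
f(3y,5y) = ((2213/2500)/(2071/2500) − 1)/(2) = 71/2071 ≈ 3.4283%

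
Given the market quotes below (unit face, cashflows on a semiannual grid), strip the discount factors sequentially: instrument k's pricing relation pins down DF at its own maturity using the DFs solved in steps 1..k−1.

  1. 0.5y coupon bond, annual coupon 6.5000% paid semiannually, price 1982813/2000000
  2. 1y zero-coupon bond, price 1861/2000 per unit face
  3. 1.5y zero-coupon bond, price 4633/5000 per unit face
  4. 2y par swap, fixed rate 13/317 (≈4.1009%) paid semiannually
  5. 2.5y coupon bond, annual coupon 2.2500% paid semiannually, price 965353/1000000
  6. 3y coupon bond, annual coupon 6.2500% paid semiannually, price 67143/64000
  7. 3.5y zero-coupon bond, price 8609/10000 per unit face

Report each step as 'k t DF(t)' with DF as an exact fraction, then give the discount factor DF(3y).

1 1/2 4801/5000
2 1 1861/2000
3 3/2 4633/5000
4 2 9233/10000
5 5/2 913/1000
6 3 8763/10000
7 7/2 8609/10000
DF(3y) = 8763/10000 ≈ 0.876300

step 1 [0.5y] bond c/2=13/400: DF=(1982813/2000000 − 13/400·(0))/(1+13/400) = 4801/5000 ≈ 0.960200
step 2 [1y] zero: DF = P = 1861/2000 ≈ 0.930500
step 3 [1.5y] zero: DF = P = 4633/5000 ≈ 0.926600
step 4 [2y] swap r/2=13/634: DF=(1 − 13/634·(0.960200+0.930500+0.926600))/(1+13/634) = 9233/10000 ≈ 0.923300
step 5 [2.5y] bond c/2=9/800: DF=(965353/1000000 − 9/800·(0.960200+0.930500+0.926600+0.923300))/(1+9/800) = 913/1000 ≈ 0.913000
step 6 [3y] bond c/2=1/32: DF=(67143/64000 − 1/32·(0.960200+0.930500+0.926600+0.923300+0.913000))/(1+1/32) = 8763/10000 ≈ 0.876300
step 7 [3.5y] zero: DF = P = 8609/10000 ≈ 0.860900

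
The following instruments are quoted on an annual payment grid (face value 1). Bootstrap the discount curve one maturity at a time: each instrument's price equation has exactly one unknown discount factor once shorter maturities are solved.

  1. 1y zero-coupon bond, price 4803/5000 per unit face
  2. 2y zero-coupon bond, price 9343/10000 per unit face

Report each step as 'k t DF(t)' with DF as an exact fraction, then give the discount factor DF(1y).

1 1 4803/5000
2 2 9343/10000
DF(1y) = 4803/5000 ≈ 0.960600

step 1 [1y] zero: DF = P = 4803/5000 ≈ 0.960600
step 2 [2y] zero: DF = P = 9343/10000 ≈ 0.934300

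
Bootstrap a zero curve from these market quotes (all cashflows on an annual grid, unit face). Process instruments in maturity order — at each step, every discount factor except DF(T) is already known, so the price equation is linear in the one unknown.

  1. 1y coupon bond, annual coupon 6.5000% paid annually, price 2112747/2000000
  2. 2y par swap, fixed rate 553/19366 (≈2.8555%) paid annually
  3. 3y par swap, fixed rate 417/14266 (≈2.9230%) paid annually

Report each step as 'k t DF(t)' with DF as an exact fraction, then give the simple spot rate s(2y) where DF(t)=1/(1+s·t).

step 1 [1y] bond c/1=13/200: DF=(2112747/2000000 − 13/200·(0))/(1+13/200) = 9919/10000 ≈ 0.991900
step 2 [2y] swap r/1=553/19366: DF=(1 − 553/19366·(0.991900))/(1+553/19366) = 9447/10000 ≈ 0.944700
step 3 [3y] swap r/1=417/14266: DF=(1 − 417/14266·(0.991900+0.944700))/(1+417/14266) = 4583/5000 ≈ 0.916600

1 1 9919/10000
2 2 9447/10000
3 3 4583/5000
s(2y) = (1/(9447/10000) − 1)/(2) = 553/18894 ≈ 2.9269%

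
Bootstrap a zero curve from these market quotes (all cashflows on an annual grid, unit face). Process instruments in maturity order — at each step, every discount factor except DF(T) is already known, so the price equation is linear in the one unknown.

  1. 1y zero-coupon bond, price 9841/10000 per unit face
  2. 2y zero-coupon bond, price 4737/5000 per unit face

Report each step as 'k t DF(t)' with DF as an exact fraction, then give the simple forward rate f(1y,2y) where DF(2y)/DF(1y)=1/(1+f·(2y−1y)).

1 1 9841/10000
2 2 4737/5000
f(1y,2y) = ((9841/10000)/(4737/5000) − 1)/(1) = 367/9474 ≈ 3.8738%

step 1 [1y] zero: DF = P = 9841/10000 ≈ 0.984100
step 2 [2y] zero: DF = P = 4737/5000 ≈ 0.947400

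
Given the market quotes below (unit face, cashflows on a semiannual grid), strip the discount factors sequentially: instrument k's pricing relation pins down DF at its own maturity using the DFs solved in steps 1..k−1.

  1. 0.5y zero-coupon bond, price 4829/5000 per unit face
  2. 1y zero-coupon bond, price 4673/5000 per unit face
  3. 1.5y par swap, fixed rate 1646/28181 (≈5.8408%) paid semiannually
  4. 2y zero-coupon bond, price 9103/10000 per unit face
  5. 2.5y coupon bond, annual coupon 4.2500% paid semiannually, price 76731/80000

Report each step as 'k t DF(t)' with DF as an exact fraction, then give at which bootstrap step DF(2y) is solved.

1 1/2 4829/5000
2 1 4673/5000
3 3/2 9177/10000
4 2 9103/10000
5 5/2 1077/1250
DF(2y) is solved at step 4

step 1 [0.5y] zero: DF = P = 4829/5000 ≈ 0.965800
step 2 [1y] zero: DF = P = 4673/5000 ≈ 0.934600
step 3 [1.5y] swap r/2=823/28181: DF=(1 − 823/28181·(0.965800+0.934600))/(1+823/28181) = 9177/10000 ≈ 0.917700
step 4 [2y] zero: DF = P = 9103/10000 ≈ 0.910300
step 5 [2.5y] bond c/2=17/800: DF=(76731/80000 − 17/800·(0.965800+0.934600+0.917700+0.910300))/(1+17/800) = 1077/1250 ≈ 0.861600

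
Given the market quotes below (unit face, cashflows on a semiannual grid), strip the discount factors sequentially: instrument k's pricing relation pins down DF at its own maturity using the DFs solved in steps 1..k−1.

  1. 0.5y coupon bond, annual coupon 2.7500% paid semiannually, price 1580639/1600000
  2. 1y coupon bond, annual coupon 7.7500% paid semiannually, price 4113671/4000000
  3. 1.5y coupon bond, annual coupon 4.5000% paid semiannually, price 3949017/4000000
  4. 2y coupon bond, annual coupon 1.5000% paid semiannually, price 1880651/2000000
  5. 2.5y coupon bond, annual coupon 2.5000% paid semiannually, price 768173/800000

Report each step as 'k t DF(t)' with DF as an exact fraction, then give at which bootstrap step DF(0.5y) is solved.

step 1 [0.5y] bond c/2=11/800: DF=(1580639/1600000 − 11/800·(0))/(1+11/800) = 1949/2000 ≈ 0.974500
step 2 [1y] bond c/2=31/800: DF=(4113671/4000000 − 31/800·(0.974500))/(1+31/800) = 9537/10000 ≈ 0.953700
step 3 [1.5y] bond c/2=9/400: DF=(3949017/4000000 − 9/400·(0.974500+0.953700))/(1+9/400) = 9231/10000 ≈ 0.923100
step 4 [2y] bond c/2=3/400: DF=(1880651/2000000 − 3/400·(0.974500+0.953700+0.923100))/(1+3/400) = 9121/10000 ≈ 0.912100
step 5 [2.5y] bond c/2=1/80: DF=(768173/800000 − 1/80·(0.974500+0.953700+0.923100+0.912100))/(1+1/80) = 9019/10000 ≈ 0.901900

1 1/2 1949/2000
2 1 9537/10000
3 3/2 9231/10000
4 2 9121/10000
5 5/2 9019/10000
DF(0.5y) is solved at step 1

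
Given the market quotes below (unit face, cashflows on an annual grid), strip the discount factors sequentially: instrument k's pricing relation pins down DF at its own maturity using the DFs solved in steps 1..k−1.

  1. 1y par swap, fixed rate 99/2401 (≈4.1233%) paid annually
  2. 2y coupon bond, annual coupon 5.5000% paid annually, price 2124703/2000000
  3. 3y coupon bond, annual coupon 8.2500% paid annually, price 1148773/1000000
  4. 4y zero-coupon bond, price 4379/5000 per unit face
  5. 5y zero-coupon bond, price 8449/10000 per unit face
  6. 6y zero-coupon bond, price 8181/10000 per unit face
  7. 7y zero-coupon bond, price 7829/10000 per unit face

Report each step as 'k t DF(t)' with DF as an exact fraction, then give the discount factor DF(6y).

1 1 2401/2500
2 2 9569/10000
3 3 9151/10000
4 4 4379/5000
5 5 8449/10000
6 6 8181/10000
7 7 7829/10000
DF(6y) = 8181/10000 ≈ 0.818100

step 1 [1y] swap r/1=99/2401: DF=(1 − 99/2401·(0))/(1+99/2401) = 2401/2500 ≈ 0.960400
step 2 [2y] bond c/1=11/200: DF=(2124703/2000000 − 11/200·(0.960400))/(1+11/200) = 9569/10000 ≈ 0.956900
step 3 [3y] bond c/1=33/400: DF=(1148773/1000000 − 33/400·(0.960400+0.956900))/(1+33/400) = 9151/10000 ≈ 0.915100
step 4 [4y] zero: DF = P = 4379/5000 ≈ 0.875800
step 5 [5y] zero: DF = P = 8449/10000 ≈ 0.844900
step 6 [6y] zero: DF = P = 8181/10000 ≈ 0.818100
step 7 [7y] zero: DF = P = 7829/10000 ≈ 0.782900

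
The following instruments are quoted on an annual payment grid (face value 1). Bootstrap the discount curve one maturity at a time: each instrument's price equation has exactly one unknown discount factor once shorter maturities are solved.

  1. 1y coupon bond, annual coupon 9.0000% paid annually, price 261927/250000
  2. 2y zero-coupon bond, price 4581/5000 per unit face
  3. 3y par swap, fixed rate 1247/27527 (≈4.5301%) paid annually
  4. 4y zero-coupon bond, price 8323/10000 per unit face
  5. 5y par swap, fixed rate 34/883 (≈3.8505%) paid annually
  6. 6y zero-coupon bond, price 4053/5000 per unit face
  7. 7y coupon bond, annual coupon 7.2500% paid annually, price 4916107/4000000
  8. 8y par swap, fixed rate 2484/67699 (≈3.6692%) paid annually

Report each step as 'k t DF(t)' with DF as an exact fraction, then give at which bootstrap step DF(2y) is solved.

step 1 [1y] bond c/1=9/100: DF=(261927/250000 − 9/100·(0))/(1+9/100) = 2403/2500 ≈ 0.961200
step 2 [2y] zero: DF = P = 4581/5000 ≈ 0.916200
step 3 [3y] swap r/1=1247/27527: DF=(1 − 1247/27527·(0.961200+0.916200))/(1+1247/27527) = 8753/10000 ≈ 0.875300
step 4 [4y] zero: DF = P = 8323/10000 ≈ 0.832300
step 5 [5y] swap r/1=34/883: DF=(1 − 34/883·(0.961200+0.916200+0.875300+0.832300))/(1+34/883) = 83/100 ≈ 0.830000
step 6 [6y] zero: DF = P = 4053/5000 ≈ 0.810600
step 7 [7y] bond c/1=29/400: DF=(4916107/4000000 − 29/400·(0.961200+0.916200+0.875300+0.832300+0.830000+0.810600))/(1+29/400) = 7927/10000 ≈ 0.792700
step 8 [8y] swap r/1=2484/67699: DF=(1 − 2484/67699·(0.961200+0.916200+0.875300+0.832300+0.830000+0.810600+0.792700))/(1+2484/67699) = 1879/2500 ≈ 0.751600

1 1 2403/2500
2 2 4581/5000
3 3 8753/10000
4 4 8323/10000
5 5 83/100
6 6 4053/5000
7 7 7927/10000
8 8 1879/2500
DF(2y) is solved at step 2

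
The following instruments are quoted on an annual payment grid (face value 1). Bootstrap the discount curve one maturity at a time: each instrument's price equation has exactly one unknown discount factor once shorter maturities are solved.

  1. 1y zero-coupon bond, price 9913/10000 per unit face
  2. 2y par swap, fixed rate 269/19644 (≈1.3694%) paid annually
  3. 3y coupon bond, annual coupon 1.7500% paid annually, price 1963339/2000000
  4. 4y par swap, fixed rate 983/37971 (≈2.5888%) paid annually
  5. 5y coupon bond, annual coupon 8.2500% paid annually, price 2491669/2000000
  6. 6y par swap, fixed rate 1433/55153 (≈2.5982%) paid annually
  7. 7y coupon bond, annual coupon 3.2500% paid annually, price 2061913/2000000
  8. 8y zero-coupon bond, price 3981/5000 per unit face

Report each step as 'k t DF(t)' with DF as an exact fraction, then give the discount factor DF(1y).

step 1 [1y] zero: DF = P = 9913/10000 ≈ 0.991300
step 2 [2y] swap r/1=269/19644: DF=(1 − 269/19644·(0.991300))/(1+269/19644) = 9731/10000 ≈ 0.973100
step 3 [3y] bond c/1=7/400: DF=(1963339/2000000 − 7/400·(0.991300+0.973100))/(1+7/400) = 931/1000 ≈ 0.931000
step 4 [4y] swap r/1=983/37971: DF=(1 − 983/37971·(0.991300+0.973100+0.931000))/(1+983/37971) = 9017/10000 ≈ 0.901700
step 5 [5y] bond c/1=33/400: DF=(2491669/2000000 − 33/400·(0.991300+0.973100+0.931000+0.901700))/(1+33/400) = 1723/2000 ≈ 0.861500
step 6 [6y] swap r/1=1433/55153: DF=(1 − 1433/55153·(0.991300+0.973100+0.931000+0.901700+0.861500))/(1+1433/55153) = 8567/10000 ≈ 0.856700
step 7 [7y] bond c/1=13/400: DF=(2061913/2000000 − 13/400·(0.991300+0.973100+0.931000+0.901700+0.861500+0.856700))/(1+13/400) = 8249/10000 ≈ 0.824900
step 8 [8y] zero: DF = P = 3981/5000 ≈ 0.796200

1 1 9913/10000
2 2 9731/10000
3 3 931/1000
4 4 9017/10000
5 5 1723/2000
6 6 8567/10000
7 7 8249/10000
8 8 3981/5000
DF(1y) = 9913/10000 ≈ 0.991300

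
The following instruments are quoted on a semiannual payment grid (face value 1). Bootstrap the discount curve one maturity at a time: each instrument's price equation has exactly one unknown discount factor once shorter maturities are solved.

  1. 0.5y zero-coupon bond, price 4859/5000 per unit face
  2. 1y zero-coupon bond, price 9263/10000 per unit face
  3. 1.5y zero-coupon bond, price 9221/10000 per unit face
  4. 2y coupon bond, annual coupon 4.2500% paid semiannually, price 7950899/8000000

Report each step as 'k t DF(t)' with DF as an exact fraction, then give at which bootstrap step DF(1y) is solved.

1 1/2 4859/5000
2 1 9263/10000
3 3/2 9221/10000
4 2 1829/2000
DF(1y) is solved at step 2

step 1 [0.5y] zero: DF = P = 4859/5000 ≈ 0.971800
step 2 [1y] zero: DF = P = 9263/10000 ≈ 0.926300
step 3 [1.5y] zero: DF = P = 9221/10000 ≈ 0.922100
step 4 [2y] bond c/2=17/800: DF=(7950899/8000000 − 17/800·(0.971800+0.926300+0.922100))/(1+17/800) = 1829/2000 ≈ 0.914500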